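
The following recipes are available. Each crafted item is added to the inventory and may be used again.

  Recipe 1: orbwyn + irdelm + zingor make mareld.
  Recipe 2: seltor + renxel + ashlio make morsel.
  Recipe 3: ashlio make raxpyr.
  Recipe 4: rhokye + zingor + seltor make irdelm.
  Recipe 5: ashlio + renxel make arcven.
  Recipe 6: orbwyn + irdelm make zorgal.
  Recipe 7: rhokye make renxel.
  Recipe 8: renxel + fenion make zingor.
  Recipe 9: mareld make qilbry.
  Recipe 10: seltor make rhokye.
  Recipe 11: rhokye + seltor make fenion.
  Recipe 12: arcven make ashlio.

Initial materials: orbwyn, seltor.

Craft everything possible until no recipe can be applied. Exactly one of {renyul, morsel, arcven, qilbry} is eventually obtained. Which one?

qilbry

seltor → rhokye (Recipe 10).
rhokye → renxel (Recipe 7).
Using Recipe 11, rhokye and seltor make fenion.
Using Recipe 8, renxel and fenion make zingor.
Using Recipe 4, rhokye, zingor, and seltor make irdelm.
Using Recipe 1, orbwyn, irdelm, and zingor make mareld.
mareld → qilbry (Recipe 9).
No rule produces renyul, and it is not given. morsel would need seltor, renxel, and ashlio (Recipe 2), but ashlio is never obtained. arcven would need ashlio and renxel (Recipe 5), but ashlio is never obtained.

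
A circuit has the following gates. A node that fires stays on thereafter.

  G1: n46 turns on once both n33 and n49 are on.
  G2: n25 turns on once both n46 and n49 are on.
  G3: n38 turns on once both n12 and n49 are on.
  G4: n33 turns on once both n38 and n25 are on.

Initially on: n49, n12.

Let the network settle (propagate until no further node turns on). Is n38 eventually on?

G3: n12 and n49 on → n38 on.

Yes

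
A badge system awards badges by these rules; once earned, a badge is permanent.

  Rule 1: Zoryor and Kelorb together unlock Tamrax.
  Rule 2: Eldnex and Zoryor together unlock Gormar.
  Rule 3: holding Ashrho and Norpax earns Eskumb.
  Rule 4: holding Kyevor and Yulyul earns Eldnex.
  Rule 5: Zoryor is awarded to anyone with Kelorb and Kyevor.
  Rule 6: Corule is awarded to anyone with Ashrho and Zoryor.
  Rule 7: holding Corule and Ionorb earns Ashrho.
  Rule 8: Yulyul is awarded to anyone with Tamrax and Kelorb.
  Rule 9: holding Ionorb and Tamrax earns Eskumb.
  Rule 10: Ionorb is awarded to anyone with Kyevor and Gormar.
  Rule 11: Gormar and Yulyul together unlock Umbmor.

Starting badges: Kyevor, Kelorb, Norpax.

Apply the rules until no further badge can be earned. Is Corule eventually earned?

Corule would need Ashrho and Zoryor (Rule 6), but Ashrho is never earned.

No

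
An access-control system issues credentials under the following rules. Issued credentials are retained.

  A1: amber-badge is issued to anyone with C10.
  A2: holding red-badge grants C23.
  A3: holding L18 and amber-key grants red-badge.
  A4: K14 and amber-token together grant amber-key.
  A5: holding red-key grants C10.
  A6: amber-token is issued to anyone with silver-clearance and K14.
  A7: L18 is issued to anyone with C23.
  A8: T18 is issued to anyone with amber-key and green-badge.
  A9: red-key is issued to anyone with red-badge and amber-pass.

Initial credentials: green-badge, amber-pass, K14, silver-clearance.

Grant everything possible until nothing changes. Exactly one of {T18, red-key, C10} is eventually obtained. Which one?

Holding silver-clearance and K14 grants amber-token (A6).
Holding K14 and amber-token grants amber-key (A4).
Holding amber-key and green-badge grants T18 (A8).
C10 would need red-key (A5), but red-key is never granted. red-key would need red-badge and amber-pass (A9), but red-badge is never granted.

T18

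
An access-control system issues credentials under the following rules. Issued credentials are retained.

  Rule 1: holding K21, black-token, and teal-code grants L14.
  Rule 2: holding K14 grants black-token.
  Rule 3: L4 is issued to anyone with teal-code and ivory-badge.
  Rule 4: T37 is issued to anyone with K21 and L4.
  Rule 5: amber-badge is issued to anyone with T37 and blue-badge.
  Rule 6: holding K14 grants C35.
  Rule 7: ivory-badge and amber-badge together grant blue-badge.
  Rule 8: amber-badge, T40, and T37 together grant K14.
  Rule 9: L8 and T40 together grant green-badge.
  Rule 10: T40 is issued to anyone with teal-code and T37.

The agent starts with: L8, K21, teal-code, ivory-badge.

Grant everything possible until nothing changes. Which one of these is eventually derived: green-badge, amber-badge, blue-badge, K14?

green-badge

Holding teal-code and ivory-badge grants L4 (Rule 3).
Holding K21 and L4 grants T37 (Rule 4).
Holding teal-code and T37 grants T40 (Rule 10).
Holding L8 and T40 grants green-badge (Rule 9).
amber-badge would need T37 and blue-badge (Rule 5), but blue-badge is never granted. blue-badge would need ivory-badge and amber-badge (Rule 7), but amber-badge is never granted. K14 would need amber-badge, T40, and T37 (Rule 8), but amber-badge is never granted.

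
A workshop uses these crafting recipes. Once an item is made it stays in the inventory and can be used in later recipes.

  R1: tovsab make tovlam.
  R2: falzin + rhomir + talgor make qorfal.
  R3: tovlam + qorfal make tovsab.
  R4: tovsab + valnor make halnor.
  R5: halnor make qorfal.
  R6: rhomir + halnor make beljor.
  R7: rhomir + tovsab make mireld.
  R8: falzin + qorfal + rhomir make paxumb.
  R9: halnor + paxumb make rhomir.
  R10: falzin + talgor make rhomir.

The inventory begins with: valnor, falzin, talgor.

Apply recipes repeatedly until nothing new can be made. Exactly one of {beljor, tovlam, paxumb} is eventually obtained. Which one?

falzin + talgor → rhomir (R10).
falzin + rhomir + talgor → qorfal (R2).
Using R8, falzin, qorfal, and rhomir make paxumb.
beljor would need rhomir and halnor (R6), but halnor is never obtained. tovlam would need tovsab (R1), but tovsab is never obtained.

paxumb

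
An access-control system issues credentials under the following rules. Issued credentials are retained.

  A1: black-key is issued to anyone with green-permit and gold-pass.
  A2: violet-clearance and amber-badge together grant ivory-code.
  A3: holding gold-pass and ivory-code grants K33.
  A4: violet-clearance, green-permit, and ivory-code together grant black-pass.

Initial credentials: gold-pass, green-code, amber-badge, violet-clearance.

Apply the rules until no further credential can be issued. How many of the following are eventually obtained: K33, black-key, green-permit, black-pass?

Holding violet-clearance and amber-badge grants ivory-code (A2).
Holding gold-pass and ivory-code grants K33 (A3).
K33: reached.
black-key would need green-permit and gold-pass (A1), but green-permit is never granted.
No rule produces green-permit, and it is not given.
black-pass would need violet-clearance, green-permit, and ivory-code (A4), but green-permit is never granted.
Reached: K33 — 1 of the 4.

1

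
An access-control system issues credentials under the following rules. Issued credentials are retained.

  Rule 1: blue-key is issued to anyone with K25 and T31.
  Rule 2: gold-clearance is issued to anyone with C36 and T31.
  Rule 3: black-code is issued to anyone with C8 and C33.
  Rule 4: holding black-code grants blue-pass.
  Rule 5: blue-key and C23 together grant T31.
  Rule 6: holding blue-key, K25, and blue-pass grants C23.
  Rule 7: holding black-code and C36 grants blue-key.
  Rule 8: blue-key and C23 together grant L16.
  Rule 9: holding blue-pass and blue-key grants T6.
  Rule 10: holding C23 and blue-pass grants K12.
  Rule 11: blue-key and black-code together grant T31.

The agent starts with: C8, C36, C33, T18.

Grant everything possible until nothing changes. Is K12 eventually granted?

No

K12 would need C23 and blue-pass (Rule 10), but C23 is never granted.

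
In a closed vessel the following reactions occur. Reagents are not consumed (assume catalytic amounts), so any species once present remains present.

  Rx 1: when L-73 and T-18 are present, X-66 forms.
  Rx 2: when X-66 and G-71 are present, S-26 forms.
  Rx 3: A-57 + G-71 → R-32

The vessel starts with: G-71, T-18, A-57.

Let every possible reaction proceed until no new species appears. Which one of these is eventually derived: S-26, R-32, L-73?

R-32

A-57 and G-71 present → R-32 forms (Rx 3).
S-26 would need X-66 and G-71 (Rx 2), but X-66 never forms. No rule produces L-73, and it is not given.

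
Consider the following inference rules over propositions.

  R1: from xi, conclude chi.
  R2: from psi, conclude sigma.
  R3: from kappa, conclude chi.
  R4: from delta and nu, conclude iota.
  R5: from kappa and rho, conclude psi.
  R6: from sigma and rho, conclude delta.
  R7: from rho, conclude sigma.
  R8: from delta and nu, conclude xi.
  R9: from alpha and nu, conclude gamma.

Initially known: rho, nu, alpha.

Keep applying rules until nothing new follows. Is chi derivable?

Yes

From rho, R7 gives sigma.
sigma and rho hold, so delta follows (R6).
delta and nu hold, so xi follows (R8).
xi holds, so chi follows (R1).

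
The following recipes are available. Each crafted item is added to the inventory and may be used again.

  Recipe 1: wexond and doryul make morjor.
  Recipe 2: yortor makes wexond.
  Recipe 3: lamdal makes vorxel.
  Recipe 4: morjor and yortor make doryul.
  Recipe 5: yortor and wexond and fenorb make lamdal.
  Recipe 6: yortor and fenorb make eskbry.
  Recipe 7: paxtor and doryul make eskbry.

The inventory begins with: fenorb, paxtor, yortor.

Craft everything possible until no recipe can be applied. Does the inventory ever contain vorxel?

yortor → wexond (Recipe 2).
yortor and wexond and fenorb → lamdal (Recipe 5).
Using Recipe 3, lamdal makes vorxel.

Yes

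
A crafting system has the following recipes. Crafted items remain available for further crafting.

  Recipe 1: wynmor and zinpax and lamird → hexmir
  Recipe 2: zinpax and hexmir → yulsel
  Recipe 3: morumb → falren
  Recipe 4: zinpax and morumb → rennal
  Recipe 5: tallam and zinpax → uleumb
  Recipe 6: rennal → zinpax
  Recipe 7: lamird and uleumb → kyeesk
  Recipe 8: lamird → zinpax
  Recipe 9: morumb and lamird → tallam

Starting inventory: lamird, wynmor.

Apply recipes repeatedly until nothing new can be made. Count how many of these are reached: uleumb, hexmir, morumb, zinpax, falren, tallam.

2

Using Recipe 8, lamird makes zinpax.
Using Recipe 1, wynmor, zinpax, and lamird make hexmir.
uleumb would need tallam and zinpax (Recipe 5), but tallam is never obtained.
hexmir: reached.
No rule produces morumb, and it is not given.
zinpax: reached.
falren would need morumb (Recipe 3), but morumb is never obtained.
tallam would need morumb and lamird (Recipe 9), but morumb is never obtained.
Reached: hexmir and zinpax — 2 of the 6.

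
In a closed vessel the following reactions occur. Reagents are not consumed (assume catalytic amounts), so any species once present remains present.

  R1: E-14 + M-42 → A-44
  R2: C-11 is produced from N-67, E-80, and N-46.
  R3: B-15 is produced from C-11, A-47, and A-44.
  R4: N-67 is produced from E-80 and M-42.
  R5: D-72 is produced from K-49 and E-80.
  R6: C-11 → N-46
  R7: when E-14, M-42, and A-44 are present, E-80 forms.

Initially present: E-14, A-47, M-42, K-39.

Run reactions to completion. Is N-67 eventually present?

Yes

E-14 and M-42 present → A-44 forms (R1).
E-14, M-42, and A-44 present → E-80 forms (R7).
E-80 and M-42 present → N-67 forms (R4).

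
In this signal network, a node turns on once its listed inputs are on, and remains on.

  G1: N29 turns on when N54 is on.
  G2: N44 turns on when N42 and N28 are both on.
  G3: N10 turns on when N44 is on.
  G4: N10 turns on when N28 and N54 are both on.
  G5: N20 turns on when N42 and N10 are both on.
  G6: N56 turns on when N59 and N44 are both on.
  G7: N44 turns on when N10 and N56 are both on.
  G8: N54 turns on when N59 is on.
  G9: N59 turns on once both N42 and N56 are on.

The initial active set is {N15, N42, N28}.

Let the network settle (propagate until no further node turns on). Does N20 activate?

Yes

N42 and N28 are on, so N44 turns on (G2).
G3: N44 on → N10 on.
N42 and N10 are on, so N20 turns on (G5).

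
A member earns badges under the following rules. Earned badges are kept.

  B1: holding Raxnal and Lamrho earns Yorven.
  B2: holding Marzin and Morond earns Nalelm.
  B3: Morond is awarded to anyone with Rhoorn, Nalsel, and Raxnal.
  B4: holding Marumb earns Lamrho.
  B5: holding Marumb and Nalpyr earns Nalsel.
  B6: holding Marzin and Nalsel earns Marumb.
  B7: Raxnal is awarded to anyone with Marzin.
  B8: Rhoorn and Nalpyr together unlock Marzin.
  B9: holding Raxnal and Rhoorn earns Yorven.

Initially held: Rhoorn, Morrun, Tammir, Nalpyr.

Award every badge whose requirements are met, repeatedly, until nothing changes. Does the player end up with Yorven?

Yes

With Rhoorn and Nalpyr, Marzin is earned (B8).
With Marzin, Raxnal is earned (B7).
With Raxnal and Rhoorn, Yorven is earned (B9).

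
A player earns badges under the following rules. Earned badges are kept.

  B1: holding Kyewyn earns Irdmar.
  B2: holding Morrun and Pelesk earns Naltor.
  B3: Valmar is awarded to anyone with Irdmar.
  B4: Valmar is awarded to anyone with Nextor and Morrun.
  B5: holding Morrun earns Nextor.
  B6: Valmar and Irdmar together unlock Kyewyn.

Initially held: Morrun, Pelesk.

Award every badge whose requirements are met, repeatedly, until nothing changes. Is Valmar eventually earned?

Yes

With Morrun, Nextor is earned (B5).
With Nextor and Morrun, Valmar is earned (B4).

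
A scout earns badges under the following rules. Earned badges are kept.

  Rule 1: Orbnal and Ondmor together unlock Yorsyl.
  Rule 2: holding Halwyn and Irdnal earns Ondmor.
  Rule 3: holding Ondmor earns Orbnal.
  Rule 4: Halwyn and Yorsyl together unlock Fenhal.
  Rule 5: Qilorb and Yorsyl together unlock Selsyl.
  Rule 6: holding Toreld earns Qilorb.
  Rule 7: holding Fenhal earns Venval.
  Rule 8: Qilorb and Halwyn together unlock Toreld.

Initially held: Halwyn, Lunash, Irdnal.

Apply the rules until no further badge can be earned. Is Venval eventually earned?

Yes

With Halwyn and Irdnal, Ondmor is earned (Rule 2).
With Ondmor, Orbnal is earned (Rule 3).
With Orbnal and Ondmor, Yorsyl is earned (Rule 1).
With Halwyn and Yorsyl, Fenhal is earned (Rule 4).
With Fenhal, Venval is earned (Rule 7).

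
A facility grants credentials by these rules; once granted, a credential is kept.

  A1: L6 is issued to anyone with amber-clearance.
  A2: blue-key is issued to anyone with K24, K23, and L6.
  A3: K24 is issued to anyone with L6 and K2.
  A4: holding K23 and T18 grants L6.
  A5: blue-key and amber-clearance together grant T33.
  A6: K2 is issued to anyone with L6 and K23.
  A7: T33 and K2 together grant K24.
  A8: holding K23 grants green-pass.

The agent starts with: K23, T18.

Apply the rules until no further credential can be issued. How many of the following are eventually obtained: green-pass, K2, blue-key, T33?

Holding K23 and T18 grants L6 (A4).
Holding K23 grants green-pass (A8).
Holding L6 and K23 grants K2 (A6).
Holding L6 and K2 grants K24 (A3).
Holding K24, K23, and L6 grants blue-key (A2).
green-pass: reached.
K2: reached.
blue-key: reached.
T33 would need blue-key and amber-clearance (A5), but amber-clearance is never granted.
Reached: green-pass, K2, and blue-key — 3 of the 4.

3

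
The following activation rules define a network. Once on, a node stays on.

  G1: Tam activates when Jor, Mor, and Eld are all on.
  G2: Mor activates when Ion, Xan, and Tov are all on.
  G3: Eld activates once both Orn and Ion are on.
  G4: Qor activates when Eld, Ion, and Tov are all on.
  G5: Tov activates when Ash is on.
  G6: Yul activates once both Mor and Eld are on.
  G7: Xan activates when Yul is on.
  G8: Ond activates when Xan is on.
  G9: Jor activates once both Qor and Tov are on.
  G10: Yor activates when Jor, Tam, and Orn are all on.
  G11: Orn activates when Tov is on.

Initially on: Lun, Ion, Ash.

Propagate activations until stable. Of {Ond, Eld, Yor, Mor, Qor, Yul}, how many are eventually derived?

2

Ash is on, so Tov activates (G5).
G11: Tov on → Orn on.
Orn and Ion are on, so Eld activates (G3).
G4: Eld, Ion, and Tov on → Qor on.
Ond would need Xan (G8), but Xan never turns on.
Eld: reached.
Yor would need Jor, Tam, and Orn (G10), but Tam never turns on.
Mor would need Ion, Xan, and Tov (G2), but Xan never turns on.
Qor: reached.
Yul would need Mor and Eld (G6), but Mor never turns on.
Reached: Eld and Qor — 2 of the 6.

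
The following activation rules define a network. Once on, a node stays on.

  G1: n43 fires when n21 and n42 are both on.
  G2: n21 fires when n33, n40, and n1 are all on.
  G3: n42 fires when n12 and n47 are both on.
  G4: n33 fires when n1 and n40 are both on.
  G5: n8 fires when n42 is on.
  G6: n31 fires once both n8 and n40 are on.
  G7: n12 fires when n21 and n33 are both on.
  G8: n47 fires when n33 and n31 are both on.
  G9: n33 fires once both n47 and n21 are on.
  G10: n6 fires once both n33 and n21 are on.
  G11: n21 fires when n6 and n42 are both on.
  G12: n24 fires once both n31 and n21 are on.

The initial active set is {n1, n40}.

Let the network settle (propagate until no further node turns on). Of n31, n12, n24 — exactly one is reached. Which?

n1 and n40 are on, so n33 fires (G4).
G2: n33, n40, and n1 on → n21 on.
n21 and n33 are on, so n12 fires (G7).
n31 would need n8 and n40 (G6), but n8 never turns on. n24 would need n31 and n21 (G12), but n31 never turns on.

n12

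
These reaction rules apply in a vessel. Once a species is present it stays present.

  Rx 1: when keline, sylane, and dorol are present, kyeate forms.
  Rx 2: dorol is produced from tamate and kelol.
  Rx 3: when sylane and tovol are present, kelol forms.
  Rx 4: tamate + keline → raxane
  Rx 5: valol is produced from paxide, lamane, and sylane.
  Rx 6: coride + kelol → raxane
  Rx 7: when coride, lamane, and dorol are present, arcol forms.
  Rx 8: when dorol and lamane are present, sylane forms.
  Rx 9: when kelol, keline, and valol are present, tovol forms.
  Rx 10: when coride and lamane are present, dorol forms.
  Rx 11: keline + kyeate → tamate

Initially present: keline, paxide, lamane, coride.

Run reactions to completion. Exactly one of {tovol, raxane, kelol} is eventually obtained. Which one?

raxane

coride and lamane present → dorol forms (Rx 10).
dorol and lamane present → sylane forms (Rx 8).
keline, sylane, and dorol present → kyeate forms (Rx 1).
keline and kyeate present → tamate forms (Rx 11).
tamate and keline present → raxane forms (Rx 4).
tovol would need kelol, keline, and valol (Rx 9), but kelol never forms. kelol would need sylane and tovol (Rx 3), but tovol never forms.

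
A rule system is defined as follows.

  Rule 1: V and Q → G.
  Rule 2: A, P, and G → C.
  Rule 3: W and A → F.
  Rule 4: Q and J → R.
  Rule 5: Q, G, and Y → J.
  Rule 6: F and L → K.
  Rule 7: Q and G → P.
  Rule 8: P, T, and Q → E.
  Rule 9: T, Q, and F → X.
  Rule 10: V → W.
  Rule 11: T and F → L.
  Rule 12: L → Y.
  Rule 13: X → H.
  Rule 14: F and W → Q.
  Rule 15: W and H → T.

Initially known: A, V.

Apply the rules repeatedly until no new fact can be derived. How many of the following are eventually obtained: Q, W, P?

3

From V, Rule 10 gives W.
W and A hold, so F follows (Rule 3).
From F and W, Rule 14 gives Q.
From V and Q, Rule 1 gives G.
Q and G hold, so P follows (Rule 7).
Q: reached.
W: reached.
P: reached.
All 3 are reached.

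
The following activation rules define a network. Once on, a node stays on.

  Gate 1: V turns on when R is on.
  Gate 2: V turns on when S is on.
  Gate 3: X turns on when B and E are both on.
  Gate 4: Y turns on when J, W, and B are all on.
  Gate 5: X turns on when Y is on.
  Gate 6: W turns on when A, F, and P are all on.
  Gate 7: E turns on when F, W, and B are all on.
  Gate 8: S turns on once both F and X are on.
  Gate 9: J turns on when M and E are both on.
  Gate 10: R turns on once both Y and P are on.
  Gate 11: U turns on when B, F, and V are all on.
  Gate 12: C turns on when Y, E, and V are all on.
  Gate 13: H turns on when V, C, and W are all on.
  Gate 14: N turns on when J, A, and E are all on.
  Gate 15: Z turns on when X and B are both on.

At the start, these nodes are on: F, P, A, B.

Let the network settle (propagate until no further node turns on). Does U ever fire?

Gate 6: A, F, and P on → W on.
Gate 7: F, W, and B on → E on.
Gate 3: B and E on → X on.
Gate 8: F and X on → S on.
S is on, so V turns on (Gate 2).
Gate 11: B, F, and V on → U on.

Yes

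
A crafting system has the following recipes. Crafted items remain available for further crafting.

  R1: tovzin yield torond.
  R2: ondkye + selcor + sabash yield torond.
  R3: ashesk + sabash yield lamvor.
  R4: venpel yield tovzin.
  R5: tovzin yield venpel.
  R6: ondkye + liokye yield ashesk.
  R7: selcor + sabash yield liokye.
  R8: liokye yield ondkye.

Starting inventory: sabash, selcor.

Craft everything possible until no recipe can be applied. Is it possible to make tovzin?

tovzin would need venpel (R4), but venpel is never obtained.

No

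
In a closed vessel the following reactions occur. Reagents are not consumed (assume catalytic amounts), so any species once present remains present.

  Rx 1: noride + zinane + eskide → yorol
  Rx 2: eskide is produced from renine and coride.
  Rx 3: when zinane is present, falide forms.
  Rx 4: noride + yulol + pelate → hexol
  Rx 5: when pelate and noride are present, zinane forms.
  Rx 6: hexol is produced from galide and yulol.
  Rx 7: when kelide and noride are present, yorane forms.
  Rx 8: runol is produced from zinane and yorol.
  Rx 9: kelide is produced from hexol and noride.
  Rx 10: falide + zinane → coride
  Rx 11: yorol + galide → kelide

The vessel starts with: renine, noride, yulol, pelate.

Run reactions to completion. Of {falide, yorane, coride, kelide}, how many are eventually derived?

noride, yulol, and pelate present → hexol forms (Rx 4).
pelate and noride present → zinane forms (Rx 5).
zinane present → falide forms (Rx 3).
hexol and noride present → kelide forms (Rx 9).
kelide and noride present → yorane forms (Rx 7).
falide and zinane present → coride forms (Rx 10).
falide: reached.
yorane: reached.
coride: reached.
kelide: reached.
All 4 are reached.

4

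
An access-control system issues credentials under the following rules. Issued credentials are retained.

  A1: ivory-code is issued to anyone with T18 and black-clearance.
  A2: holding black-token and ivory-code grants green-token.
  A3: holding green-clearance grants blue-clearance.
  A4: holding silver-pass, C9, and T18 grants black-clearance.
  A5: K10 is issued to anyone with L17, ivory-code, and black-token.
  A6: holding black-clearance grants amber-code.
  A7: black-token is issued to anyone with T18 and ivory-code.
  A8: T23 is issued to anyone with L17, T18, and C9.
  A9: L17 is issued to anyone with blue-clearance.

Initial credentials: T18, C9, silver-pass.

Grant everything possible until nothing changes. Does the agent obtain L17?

L17 would need blue-clearance (A9), but blue-clearance is never granted.

No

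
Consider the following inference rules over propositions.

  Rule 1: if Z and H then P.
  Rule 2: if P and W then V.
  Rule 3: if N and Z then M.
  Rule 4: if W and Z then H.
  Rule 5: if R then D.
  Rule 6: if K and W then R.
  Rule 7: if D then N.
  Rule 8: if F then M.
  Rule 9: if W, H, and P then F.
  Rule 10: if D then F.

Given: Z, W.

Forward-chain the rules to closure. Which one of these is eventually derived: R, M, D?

M

From W and Z, Rule 4 gives H.
From Z and H, Rule 1 gives P.
From W, H, and P, Rule 9 gives F.
F holds, so M follows (Rule 8).
R would need K and W (Rule 6), but K is never established. D would need R (Rule 5), but R is never established.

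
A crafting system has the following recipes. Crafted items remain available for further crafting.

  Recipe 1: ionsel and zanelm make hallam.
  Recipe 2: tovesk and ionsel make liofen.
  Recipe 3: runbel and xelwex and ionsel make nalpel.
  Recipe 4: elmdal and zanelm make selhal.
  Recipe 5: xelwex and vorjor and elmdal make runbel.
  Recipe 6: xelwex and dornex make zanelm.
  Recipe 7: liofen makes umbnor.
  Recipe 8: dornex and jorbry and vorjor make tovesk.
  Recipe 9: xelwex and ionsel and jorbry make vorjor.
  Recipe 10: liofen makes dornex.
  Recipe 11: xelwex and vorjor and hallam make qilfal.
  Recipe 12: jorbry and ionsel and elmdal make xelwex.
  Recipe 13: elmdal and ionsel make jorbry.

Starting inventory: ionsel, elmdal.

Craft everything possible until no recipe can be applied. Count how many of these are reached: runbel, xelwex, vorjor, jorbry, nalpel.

elmdal and ionsel → jorbry (Recipe 13).
Using Recipe 12, jorbry, ionsel, and elmdal make xelwex.
xelwex and ionsel and jorbry → vorjor (Recipe 9).
xelwex and vorjor and elmdal → runbel (Recipe 5).
runbel and xelwex and ionsel → nalpel (Recipe 3).
runbel: reached.
xelwex: reached.
vorjor: reached.
jorbry: reached.
nalpel: reached.
All 5 are reached.

5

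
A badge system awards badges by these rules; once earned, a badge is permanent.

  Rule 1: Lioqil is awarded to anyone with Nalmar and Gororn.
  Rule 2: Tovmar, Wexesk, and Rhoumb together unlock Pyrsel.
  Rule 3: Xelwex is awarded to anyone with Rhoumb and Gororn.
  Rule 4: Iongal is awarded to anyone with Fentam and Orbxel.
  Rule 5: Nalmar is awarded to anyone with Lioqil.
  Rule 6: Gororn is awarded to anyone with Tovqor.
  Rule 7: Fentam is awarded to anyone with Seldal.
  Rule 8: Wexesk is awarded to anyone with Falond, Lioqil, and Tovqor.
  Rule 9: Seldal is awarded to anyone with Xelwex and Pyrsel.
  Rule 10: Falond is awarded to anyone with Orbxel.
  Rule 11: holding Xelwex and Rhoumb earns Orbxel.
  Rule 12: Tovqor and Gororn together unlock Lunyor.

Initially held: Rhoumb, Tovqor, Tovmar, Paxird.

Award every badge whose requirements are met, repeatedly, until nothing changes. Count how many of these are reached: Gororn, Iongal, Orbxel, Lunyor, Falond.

4

With Tovqor, Gororn is earned (Rule 6).
With Rhoumb and Gororn, Xelwex is earned (Rule 3).
With Tovqor and Gororn, Lunyor is earned (Rule 12).
With Xelwex and Rhoumb, Orbxel is earned (Rule 11).
With Orbxel, Falond is earned (Rule 10).
Gororn: reached.
Iongal would need Fentam and Orbxel (Rule 4), but Fentam is never earned.
Orbxel: reached.
Lunyor: reached.
Falond: reached.
Reached: Gororn, Orbxel, Lunyor, and Falond — 4 of the 5.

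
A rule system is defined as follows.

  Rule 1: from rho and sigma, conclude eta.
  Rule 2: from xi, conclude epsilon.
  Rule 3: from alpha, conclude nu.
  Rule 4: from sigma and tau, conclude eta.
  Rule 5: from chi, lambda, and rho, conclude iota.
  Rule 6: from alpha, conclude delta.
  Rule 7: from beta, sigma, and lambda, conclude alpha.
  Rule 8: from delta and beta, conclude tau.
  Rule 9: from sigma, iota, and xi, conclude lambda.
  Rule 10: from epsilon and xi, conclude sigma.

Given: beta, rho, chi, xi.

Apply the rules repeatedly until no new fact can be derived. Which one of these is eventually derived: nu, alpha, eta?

From xi, Rule 2 gives epsilon.
From epsilon and xi, Rule 10 gives sigma.
From rho and sigma, Rule 1 gives eta.
alpha would need beta, sigma, and lambda (Rule 7), but lambda is never established. nu would need alpha (Rule 3), but alpha is never established.

eta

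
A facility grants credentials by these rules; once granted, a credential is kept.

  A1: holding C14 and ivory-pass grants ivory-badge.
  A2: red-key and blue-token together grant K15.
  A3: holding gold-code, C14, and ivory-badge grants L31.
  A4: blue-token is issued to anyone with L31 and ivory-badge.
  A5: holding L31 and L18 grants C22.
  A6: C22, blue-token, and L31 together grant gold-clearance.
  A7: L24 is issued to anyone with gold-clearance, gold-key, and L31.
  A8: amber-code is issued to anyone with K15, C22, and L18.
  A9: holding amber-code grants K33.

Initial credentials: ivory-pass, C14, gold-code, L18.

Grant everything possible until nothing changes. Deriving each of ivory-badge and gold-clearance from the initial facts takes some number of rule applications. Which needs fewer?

ivory-badge

ivory-badge: Holding C14 and ivory-pass grants ivory-badge (A1). [1 rule application]
gold-clearance: Holding C14 and ivory-pass grants ivory-badge (A1). Holding gold-code, C14, and ivory-badge grants L31 (A3). Holding L31 and ivory-badge grants blue-token (A4). Holding L31 and L18 grants C22 (A5). Holding C22, blue-token, and L31 grants gold-clearance (A6). [5 rule applications]
ivory-badge needs fewer.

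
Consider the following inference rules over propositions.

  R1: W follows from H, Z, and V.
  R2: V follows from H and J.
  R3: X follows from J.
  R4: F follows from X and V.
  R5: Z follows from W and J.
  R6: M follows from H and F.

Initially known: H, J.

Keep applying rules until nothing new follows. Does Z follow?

No

Z would need W and J (R5), but W is never established.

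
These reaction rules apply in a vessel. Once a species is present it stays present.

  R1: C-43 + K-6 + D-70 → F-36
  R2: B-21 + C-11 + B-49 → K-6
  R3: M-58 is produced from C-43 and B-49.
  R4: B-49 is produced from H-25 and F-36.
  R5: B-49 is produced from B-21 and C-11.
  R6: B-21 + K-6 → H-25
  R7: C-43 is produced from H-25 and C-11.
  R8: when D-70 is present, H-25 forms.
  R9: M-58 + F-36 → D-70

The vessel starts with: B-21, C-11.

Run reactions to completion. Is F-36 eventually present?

F-36 would need C-43, K-6, and D-70 (R1), but D-70 never forms.

No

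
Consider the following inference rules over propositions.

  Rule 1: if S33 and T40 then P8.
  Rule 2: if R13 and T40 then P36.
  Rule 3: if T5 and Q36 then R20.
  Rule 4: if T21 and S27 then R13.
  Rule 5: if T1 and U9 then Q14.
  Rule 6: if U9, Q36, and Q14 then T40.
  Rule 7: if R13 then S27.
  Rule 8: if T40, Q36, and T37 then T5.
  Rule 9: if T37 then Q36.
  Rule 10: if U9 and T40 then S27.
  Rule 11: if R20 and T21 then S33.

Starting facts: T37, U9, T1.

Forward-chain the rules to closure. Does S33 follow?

S33 would need R20 and T21 (Rule 11), but T21 is never established.

No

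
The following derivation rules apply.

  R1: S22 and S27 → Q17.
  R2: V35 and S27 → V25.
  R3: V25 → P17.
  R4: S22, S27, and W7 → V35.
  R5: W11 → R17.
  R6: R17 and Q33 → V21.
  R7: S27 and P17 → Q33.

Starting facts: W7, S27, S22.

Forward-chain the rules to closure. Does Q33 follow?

Yes

From S22, S27, and W7, R4 gives V35.
From V35 and S27, R2 gives V25.
From V25, R3 gives P17.
S27 and P17 hold, so Q33 follows (R7).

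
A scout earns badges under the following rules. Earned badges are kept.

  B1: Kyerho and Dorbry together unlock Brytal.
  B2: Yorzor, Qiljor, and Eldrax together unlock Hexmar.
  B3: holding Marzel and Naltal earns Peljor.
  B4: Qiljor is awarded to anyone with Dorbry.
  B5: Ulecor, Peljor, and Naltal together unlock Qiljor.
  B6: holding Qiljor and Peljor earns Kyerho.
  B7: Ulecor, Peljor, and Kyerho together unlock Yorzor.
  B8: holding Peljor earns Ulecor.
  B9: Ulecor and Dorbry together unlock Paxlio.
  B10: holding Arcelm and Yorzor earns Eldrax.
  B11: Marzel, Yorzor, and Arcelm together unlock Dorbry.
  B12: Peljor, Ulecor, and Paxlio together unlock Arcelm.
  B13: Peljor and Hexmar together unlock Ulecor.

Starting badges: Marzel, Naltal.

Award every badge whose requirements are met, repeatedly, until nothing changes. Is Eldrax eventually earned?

Eldrax would need Arcelm and Yorzor (B10), but Arcelm is never earned.

No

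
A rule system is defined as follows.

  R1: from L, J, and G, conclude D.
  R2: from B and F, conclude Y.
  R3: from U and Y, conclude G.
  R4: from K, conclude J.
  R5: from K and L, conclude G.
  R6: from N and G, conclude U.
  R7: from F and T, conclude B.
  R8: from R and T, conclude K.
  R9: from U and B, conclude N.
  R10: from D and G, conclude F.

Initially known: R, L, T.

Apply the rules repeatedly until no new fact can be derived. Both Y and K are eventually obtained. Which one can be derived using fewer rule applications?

K

K: From R and T, R8 gives K. [1 rule application]
Y: From R and T, R8 gives K. K holds, so J follows (R4). K and L hold, so G follows (R5). L, J, and G hold, so D follows (R1). D and G hold, so F follows (R10). F and T hold, so B follows (R7). B and F hold, so Y follows (R2). [7 rule applications]
K needs fewer.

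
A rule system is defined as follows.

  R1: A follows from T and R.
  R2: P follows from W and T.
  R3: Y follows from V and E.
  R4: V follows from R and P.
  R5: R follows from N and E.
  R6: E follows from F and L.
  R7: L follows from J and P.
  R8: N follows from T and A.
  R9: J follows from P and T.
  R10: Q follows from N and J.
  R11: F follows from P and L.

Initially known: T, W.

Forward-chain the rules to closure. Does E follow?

Yes

W and T hold, so P follows (R2).
P and T hold, so J follows (R9).
From J and P, R7 gives L.
P and L hold, so F follows (R11).
From F and L, R6 gives E.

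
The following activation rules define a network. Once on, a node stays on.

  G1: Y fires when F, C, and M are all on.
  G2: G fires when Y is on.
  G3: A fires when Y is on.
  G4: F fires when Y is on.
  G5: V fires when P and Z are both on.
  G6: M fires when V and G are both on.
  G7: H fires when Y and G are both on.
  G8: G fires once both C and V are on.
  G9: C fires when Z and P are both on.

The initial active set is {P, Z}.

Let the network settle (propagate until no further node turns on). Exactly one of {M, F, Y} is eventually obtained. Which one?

Z and P are on, so C fires (G9).
P and Z are on, so V fires (G5).
G8: C and V on → G on.
V and G are on, so M fires (G6).
Y would need F, C, and M (G1), but F never turns on. F would need Y (G4), but Y never turns on.

M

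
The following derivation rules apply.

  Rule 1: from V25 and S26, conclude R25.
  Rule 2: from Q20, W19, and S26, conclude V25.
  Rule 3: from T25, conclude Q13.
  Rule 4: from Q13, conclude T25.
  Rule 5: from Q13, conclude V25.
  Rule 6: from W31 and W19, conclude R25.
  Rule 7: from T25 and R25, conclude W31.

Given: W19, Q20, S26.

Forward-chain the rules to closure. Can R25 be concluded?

From Q20, W19, and S26, Rule 2 gives V25.
From V25 and S26, Rule 1 gives R25.

Yes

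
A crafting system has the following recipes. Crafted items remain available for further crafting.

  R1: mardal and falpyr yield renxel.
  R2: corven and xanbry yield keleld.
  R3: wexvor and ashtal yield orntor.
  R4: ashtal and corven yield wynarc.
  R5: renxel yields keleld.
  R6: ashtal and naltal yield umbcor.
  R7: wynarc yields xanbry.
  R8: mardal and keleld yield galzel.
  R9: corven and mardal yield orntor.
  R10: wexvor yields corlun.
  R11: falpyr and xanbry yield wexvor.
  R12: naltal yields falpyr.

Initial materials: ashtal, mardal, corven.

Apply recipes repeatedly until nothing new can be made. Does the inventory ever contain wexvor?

wexvor would need falpyr and xanbry (R11), but falpyr is never obtained.

No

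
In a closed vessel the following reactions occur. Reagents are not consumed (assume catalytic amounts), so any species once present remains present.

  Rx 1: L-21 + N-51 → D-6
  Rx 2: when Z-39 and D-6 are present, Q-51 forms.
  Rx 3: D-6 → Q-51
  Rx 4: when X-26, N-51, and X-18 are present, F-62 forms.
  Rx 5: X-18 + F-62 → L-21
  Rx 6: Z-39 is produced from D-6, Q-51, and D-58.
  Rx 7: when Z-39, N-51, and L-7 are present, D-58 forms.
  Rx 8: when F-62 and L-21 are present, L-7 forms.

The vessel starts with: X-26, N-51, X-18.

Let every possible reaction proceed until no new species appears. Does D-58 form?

No

D-58 would need Z-39, N-51, and L-7 (Rx 7), but Z-39 never forms.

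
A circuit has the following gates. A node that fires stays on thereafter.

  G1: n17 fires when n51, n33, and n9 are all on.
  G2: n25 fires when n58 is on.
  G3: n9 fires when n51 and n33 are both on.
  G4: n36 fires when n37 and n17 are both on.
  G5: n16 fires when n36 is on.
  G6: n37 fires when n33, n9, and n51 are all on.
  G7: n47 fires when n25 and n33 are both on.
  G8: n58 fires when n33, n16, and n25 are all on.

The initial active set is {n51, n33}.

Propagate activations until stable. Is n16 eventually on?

Yes

n51 and n33 are on, so n9 fires (G3).
G1: n51, n33, and n9 on → n17 on.
n33, n9, and n51 are on, so n37 fires (G6).
n37 and n17 are on, so n36 fires (G4).
n36 is on, so n16 fires (G5).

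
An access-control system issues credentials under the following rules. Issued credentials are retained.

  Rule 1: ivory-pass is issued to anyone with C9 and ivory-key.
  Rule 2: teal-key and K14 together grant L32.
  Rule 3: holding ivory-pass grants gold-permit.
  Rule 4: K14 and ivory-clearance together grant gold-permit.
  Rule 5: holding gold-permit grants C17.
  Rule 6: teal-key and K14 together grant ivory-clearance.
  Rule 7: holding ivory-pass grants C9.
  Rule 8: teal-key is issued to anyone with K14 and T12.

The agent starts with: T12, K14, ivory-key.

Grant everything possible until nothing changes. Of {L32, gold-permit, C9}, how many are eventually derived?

Holding K14 and T12 grants teal-key (Rule 8).
Holding teal-key and K14 grants L32 (Rule 2).
Holding teal-key and K14 grants ivory-clearance (Rule 6).
Holding K14 and ivory-clearance grants gold-permit (Rule 4).
L32: reached.
gold-permit: reached.
C9 would need ivory-pass (Rule 7), but ivory-pass is never granted.
Reached: L32 and gold-permit — 2 of the 3.

2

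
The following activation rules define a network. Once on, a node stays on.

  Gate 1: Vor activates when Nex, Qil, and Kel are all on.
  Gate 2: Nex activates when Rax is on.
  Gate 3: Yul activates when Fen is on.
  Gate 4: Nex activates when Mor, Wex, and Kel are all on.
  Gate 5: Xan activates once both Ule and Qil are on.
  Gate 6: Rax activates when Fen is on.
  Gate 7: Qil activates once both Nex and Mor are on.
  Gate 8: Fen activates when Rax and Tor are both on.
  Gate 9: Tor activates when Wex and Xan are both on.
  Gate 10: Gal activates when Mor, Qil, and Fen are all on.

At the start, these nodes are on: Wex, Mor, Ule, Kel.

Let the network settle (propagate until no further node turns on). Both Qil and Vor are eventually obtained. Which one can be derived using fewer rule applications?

Qil: Mor, Wex, and Kel are on, so Nex activates (Gate 4). Gate 7: Nex and Mor on → Qil on. [2 rule applications]
Vor: Mor, Wex, and Kel are on, so Nex activates (Gate 4). Gate 7: Nex and Mor on → Qil on. Nex, Qil, and Kel are on, so Vor activates (Gate 1). [3 rule applications]
Qil needs fewer.

Qil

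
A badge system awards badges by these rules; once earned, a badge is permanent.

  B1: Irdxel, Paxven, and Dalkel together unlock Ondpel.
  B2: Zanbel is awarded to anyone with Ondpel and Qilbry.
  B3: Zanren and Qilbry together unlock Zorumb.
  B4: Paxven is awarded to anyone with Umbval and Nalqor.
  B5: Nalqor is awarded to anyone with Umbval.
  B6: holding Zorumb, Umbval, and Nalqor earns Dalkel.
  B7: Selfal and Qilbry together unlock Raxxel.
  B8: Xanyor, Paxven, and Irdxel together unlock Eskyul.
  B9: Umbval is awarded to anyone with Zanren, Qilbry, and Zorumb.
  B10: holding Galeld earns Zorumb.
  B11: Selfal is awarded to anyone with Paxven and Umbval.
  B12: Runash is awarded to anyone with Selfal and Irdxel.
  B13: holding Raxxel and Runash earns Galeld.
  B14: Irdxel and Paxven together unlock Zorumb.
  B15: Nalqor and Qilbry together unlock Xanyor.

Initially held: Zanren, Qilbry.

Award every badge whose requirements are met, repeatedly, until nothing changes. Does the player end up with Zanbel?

No

Zanbel would need Ondpel and Qilbry (B2), but Ondpel is never earned.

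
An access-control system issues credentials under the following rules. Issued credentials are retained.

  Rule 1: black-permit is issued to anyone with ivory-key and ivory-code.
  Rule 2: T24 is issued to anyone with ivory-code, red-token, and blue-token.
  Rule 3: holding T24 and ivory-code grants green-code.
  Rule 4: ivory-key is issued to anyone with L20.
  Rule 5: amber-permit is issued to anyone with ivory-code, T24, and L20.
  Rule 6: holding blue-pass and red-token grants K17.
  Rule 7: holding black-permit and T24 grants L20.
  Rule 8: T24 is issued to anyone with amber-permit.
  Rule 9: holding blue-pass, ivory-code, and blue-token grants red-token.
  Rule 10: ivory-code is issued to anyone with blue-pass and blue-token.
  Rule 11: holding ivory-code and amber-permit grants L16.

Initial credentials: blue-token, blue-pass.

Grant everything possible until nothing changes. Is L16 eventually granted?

L16 would need ivory-code and amber-permit (Rule 11), but amber-permit is never granted.

No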